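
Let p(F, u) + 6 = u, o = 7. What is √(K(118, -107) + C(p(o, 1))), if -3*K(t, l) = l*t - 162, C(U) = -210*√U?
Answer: √(38364 - 1890*I*√5)/3 ≈ 65.388 - 3.5907*I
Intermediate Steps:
p(F, u) = -6 + u
K(t, l) = 54 - l*t/3 (K(t, l) = -(l*t - 162)/3 = -(-162 + l*t)/3 = 54 - l*t/3)
√(K(118, -107) + C(p(o, 1))) = √((54 - ⅓*(-107)*118) - 210*√(-6 + 1)) = √((54 + 12626/3) - 210*I*√5) = √(12788/3 - 210*I*√5)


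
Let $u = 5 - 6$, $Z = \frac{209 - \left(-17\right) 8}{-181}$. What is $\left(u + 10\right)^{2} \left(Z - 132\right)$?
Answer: $- \frac{1963197}{181} \approx -10846.0$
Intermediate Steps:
$Z = - \frac{345}{181}$ ($Z = \left(209 - -136\right) \left(- \frac{1}{181}\right) = \left(209 + 136\right) \left(- \frac{1}{181}\right) = 345 \left(- \frac{1}{181}\right) = - \frac{345}{181} \approx -1.9061$)
$u = -1$ ($u = 5 - 6 = -1$)
$\left(u + 10\right)^{2} \left(Z - 132\right) = \left(-1 + 10\right)^{2} \left(- \frac{345}{181} - 132\right) = 9^{2} \left(- \frac{24237}{181}\right) = 81 \left(- \frac{24237}{181}\right) = - \frac{1963197}{181}$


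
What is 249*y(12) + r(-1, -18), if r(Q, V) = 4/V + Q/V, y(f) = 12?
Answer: 17927/6 ≈ 2987.8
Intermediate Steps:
249*y(12) + r(-1, -18) = 249*12 + (4 - 1)/(-18) = 2988 - 1/18*3 = 2988 - 1/6 = 17927/6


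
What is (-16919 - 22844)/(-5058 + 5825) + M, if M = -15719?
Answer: -12096236/767 ≈ -15771.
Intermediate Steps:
(-16919 - 22844)/(-5058 + 5825) + M = (-16919 - 22844)/(-5058 + 5825) - 15719 = -39763/767 - 15719 = -12096236/767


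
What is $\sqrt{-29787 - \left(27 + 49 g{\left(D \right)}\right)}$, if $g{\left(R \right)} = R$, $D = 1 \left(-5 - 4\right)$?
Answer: $i \sqrt{29373} \approx 171.39 i$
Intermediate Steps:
$D = -9$ ($D = 1 \left(-9\right) = -9$)
$\sqrt{-29787 - \left(27 + 49 g{\left(D \right)}\right)} = \sqrt{-29787 - -414} = \sqrt{-29787 + \left(\left(-23 - 4\right) + 441\right)} = \sqrt{-29787 + \left(-27 + 441\right)} = \sqrt{-29787 + 414} = \sqrt{-29373} = i \sqrt{29373}$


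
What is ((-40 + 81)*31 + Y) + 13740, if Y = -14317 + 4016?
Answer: 4710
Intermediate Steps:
Y = -10301
((-40 + 81)*31 + Y) + 13740 = ((-40 + 81)*31 - 10301) + 13740 = (41*31 - 10301) + 13740 = (1271 - 10301) + 13740 = -9030 + 13740 = 4710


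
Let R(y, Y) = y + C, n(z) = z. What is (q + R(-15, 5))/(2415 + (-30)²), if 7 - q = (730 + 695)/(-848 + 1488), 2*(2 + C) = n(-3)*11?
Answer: -3677/424320 ≈ -0.0086656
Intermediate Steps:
C = -37/2 (C = -2 + (-3*11)/2 = -2 + (½)*(-33) = -2 - 33/2 = -37/2 ≈ -18.500)
R(y, Y) = -37/2 + y (R(y, Y) = y - 37/2 = -37/2 + y)
q = 611/128 (q = 7 - (730 + 695)/(-848 + 1488) = 7 - 1425/640 = 7 - 1*285/128 = 7 - 285/128 = 611/128 ≈ 4.7734)
(q + R(-15, 5))/(2415 + (-30)²) = (611/128 + (-37/2 - 15))/(2415 + (-30)²) = (611/128 - 67/2)/(2415 + 900) = -3677/128/3315 = -3677/128*1/3315 = -3677/424320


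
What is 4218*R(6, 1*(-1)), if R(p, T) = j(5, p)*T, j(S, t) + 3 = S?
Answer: -8436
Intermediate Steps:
j(S, t) = -3 + S
R(p, T) = 2*T (R(p, T) = (-3 + 5)*T = 2*T)
4218*R(6, 1*(-1)) = 4218*(2*(1*(-1))) = 4218*(2*(-1)) = 4218*(-2) = -8436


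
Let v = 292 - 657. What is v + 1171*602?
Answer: 704577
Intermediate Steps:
v = -365
v + 1171*602 = -365 + 1171*602 = -365 + 704942 = 704577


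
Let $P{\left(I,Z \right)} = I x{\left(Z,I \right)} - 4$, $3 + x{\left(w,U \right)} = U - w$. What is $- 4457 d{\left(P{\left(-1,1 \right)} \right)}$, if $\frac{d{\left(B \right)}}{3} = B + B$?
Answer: $-26742$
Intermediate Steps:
$x{\left(w,U \right)} = -3 + U - w$ ($x{\left(w,U \right)} = -3 + \left(U - w\right) = -3 + U - w$)
$P{\left(I,Z \right)} = -4 + I \left(-3 + I - Z\right)$ ($P{\left(I,Z \right)} = I \left(-3 + I - Z\right) - 4 = -4 + I \left(-3 + I - Z\right)$)
$d{\left(B \right)} = 6 B$ ($d{\left(B \right)} = 3 \left(B + B\right) = 3 \cdot 2 B = 6 B$)
$- 4457 d{\left(P{\left(-1,1 \right)} \right)} = - 4457 \cdot 6 \left(-4 - - (3 + 1 - -1)\right) = - 4457 \cdot 6 \left(-4 - - (3 + 1 + 1)\right) = - 4457 \cdot 6 \left(-4 - \left(-1\right) 5\right) = - 4457 \cdot 6 \left(-4 + 5\right) = - 4457 \cdot 6 \cdot 1 = \left(-4457\right) 6 = -26742$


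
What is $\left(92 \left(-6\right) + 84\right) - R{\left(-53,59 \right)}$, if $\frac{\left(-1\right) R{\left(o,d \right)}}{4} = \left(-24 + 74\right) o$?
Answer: $-11068$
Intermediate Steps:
$R{\left(o,d \right)} = - 200 o$ ($R{\left(o,d \right)} = - 4 \left(-24 + 74\right) o = - 4 \cdot 50 o = - 200 o$)
$\left(92 \left(-6\right) + 84\right) - R{\left(-53,59 \right)} = \left(92 \left(-6\right) + 84\right) - \left(-200\right) \left(-53\right) = \left(-552 + 84\right) - 10600 = -468 - 10600 = -11068$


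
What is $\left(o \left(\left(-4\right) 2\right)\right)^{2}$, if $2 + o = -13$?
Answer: $14400$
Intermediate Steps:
$o = -15$ ($o = -2 - 13 = -15$)
$\left(o \left(\left(-4\right) 2\right)\right)^{2} = \left(- 15 \left(\left(-4\right) 2\right)\right)^{2} = \left(\left(-15\right) \left(-8\right)\right)^{2} = 120^{2} = 14400$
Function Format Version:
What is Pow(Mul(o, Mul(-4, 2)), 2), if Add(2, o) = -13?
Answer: 14400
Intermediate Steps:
o = -15 (o = Add(-2, -13) = -15)
Pow(Mul(o, Mul(-4, 2)), 2) = Pow(Mul(-15, Mul(-4, 2)), 2) = Pow(Mul(-15, -8), 2) = Pow(120, 2) = 14400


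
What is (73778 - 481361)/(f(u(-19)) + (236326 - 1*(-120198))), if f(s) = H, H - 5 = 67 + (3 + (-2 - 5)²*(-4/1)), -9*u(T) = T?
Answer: -135861/118801 ≈ -1.1436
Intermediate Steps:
u(T) = -T/9
H = -121 (H = 5 + (67 + (3 + (-2 - 5)²*(-4/1))) = 5 + (67 + (3 + (-7)²*(-4*1))) = 5 + (67 + (3 + 49*(-4))) = 5 + (67 + (3 - 196)) = 5 + (67 - 193) = 5 - 126 = -121)
f(s) = -121
(73778 - 481361)/(f(u(-19)) + (236326 - 1*(-120198))) = (73778 - 481361)/(-121 + (236326 - 1*(-120198))) = -407583/(-121 + (236326 + 120198)) = -407583/(-121 + 356524) = -407583/356403 = -407583*1/356403 = -135861/118801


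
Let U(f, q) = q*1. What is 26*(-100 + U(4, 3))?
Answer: -2522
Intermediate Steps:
U(f, q) = q
26*(-100 + U(4, 3)) = 26*(-100 + 3) = 26*(-97) = -2522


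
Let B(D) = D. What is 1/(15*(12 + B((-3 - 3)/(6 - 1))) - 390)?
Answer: -1/228 ≈ -0.0043860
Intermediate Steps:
1/(15*(12 + B((-3 - 3)/(6 - 1))) - 390) = 1/(15*(12 + (-3 - 3)/(6 - 1)) - 390) = 1/(15*(12 - 6/5) - 390) = 1/(15*(54/5) - 390) = 1/(162 - 390) = 1/(-228) = -1/228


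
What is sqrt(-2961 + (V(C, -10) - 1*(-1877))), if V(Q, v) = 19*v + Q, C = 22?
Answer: 2*I*sqrt(313) ≈ 35.384*I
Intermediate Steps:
V(Q, v) = Q + 19*v
sqrt(-2961 + (V(C, -10) - 1*(-1877))) = sqrt(-2961 + ((22 + 19*(-10)) - 1*(-1877))) = sqrt(-2961 + ((22 - 190) + 1877)) = sqrt(-2961 + (-168 + 1877)) = sqrt(-2961 + 1709) = sqrt(-1252) = 2*I*sqrt(313)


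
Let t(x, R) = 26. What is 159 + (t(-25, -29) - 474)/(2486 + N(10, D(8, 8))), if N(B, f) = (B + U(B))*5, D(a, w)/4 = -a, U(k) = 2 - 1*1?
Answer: 57653/363 ≈ 158.82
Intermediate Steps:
U(k) = 1 (U(k) = 2 - 1 = 1)
D(a, w) = -4*a (D(a, w) = 4*(-a) = -4*a)
N(B, f) = 5 + 5*B (N(B, f) = (B + 1)*5 = (1 + B)*5 = 5 + 5*B)
159 + (t(-25, -29) - 474)/(2486 + N(10, D(8, 8))) = 159 + (26 - 474)/(2486 + (5 + 5*10)) = 159 - 448/(2486 + (5 + 50)) = 159 - 448/(2486 + 55) = 159 - 448/2541 = 159 - 448*1/2541 = 159 - 64/363 = 57653/363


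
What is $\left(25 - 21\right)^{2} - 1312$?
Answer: $-1296$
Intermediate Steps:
$\left(25 - 21\right)^{2} - 1312 = 4^{2} - 1312 = 16 - 1312 = -1296$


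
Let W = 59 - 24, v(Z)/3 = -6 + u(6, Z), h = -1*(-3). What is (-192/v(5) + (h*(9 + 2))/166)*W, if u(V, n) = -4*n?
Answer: 200935/2158 ≈ 93.112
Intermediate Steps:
h = 3
v(Z) = -18 - 12*Z (v(Z) = 3*(-6 - 4*Z) = -18 - 12*Z)
W = 35
(-192/v(5) + (h*(9 + 2))/166)*W = (-192/(-18 - 12*5) + (3*(9 + 2))/166)*35 = (-192/(-18 - 60) + (3*11)*(1/166))*35 = (-192/(-78) + 33*(1/166))*35 = (-192*(-1/78) + 33/166)*35 = (32/13 + 33/166)*35 = (5741/2158)*35 = 200935/2158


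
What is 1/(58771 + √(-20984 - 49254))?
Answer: 58771/3454100679 - I*√70238/3454100679 ≈ 1.7015e-5 - 7.6727e-8*I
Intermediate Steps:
1/(58771 + √(-20984 - 49254)) = 1/(58771 + √(-70238)) = 1/(58771 + I*√70238)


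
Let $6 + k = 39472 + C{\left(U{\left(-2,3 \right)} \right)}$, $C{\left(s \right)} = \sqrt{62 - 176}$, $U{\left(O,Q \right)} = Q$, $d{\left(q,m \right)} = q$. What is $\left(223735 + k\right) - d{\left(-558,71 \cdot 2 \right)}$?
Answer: $263759 + i \sqrt{114} \approx 2.6376 \cdot 10^{5} + 10.677 i$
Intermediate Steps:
$C{\left(s \right)} = i \sqrt{114}$ ($C{\left(s \right)} = \sqrt{-114} = i \sqrt{114}$)
$k = 39466 + i \sqrt{114}$ ($k = -6 + \left(39472 + i \sqrt{114}\right) = 39466 + i \sqrt{114} \approx 39466.0 + 10.677 i$)
$\left(223735 + k\right) - d{\left(-558,71 \cdot 2 \right)} = \left(223735 + \left(39466 + i \sqrt{114}\right)\right) - -558 = \left(263201 + i \sqrt{114}\right) + 558 = 263759 + i \sqrt{114}$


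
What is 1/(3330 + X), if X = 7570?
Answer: 1/10900 ≈ 9.1743e-5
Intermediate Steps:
1/(3330 + X) = 1/(3330 + 7570) = 1/10900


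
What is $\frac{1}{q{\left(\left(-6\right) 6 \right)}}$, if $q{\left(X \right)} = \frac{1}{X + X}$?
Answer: $-72$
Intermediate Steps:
$q{\left(X \right)} = \frac{1}{2 X}$
$\frac{1}{q{\left(\left(-6\right) 6 \right)}} = \frac{1}{\frac{1}{2} \frac{1}{\left(-6\right) 6}} = \frac{1}{\frac{1}{2} \frac{1}{-36}} = \frac{1}{\frac{1}{2} \left(- \frac{1}{36}\right)} = \frac{1}{- \frac{1}{72}} = -72$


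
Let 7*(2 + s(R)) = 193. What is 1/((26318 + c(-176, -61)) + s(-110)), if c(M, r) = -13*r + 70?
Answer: 7/190446 ≈ 3.6756e-5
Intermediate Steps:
c(M, r) = 70 - 13*r
s(R) = 179/7 (s(R) = -2 + (1/7)*193 = -2 + 193/7 = 179/7)
1/((26318 + c(-176, -61)) + s(-110)) = 1/((26318 + (70 - 13*(-61))) + 179/7) = 1/((26318 + (70 + 793)) + 179/7) = 1/((26318 + 863) + 179/7) = 1/(27181 + 179/7) = 1/(190446/7) = 7/190446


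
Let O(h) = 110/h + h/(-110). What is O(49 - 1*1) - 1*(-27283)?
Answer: 36016009/1320 ≈ 27285.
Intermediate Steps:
O(h) = 110/h - h/110 (O(h) = 110/h + h*(-1/110) = 110/h - h/110)
O(49 - 1*1) - 1*(-27283) = (110/(49 - 1*1) - (49 - 1*1)/110) - 1*(-27283) = (110/(49 - 1) - (49 - 1)/110) + 27283 = (110/48 - 1/110*48) + 27283 = (110*(1/48) - 24/55) + 27283 = (55/24 - 24/55) + 27283 = 2449/1320 + 27283 = 36016009/1320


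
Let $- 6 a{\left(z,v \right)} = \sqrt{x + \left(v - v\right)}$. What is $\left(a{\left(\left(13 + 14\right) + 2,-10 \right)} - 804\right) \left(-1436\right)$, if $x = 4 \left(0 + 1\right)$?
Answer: $\frac{3465068}{3} \approx 1.155 \cdot 10^{6}$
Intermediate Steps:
$x = 4$ ($x = 4 \cdot 1 = 4$)
$a{\left(z,v \right)} = - \frac{1}{3}$ ($a{\left(z,v \right)} = - \frac{\sqrt{4 + \left(v - v\right)}}{6} = - \frac{\sqrt{4 + 0}}{6} = - \frac{\sqrt{4}}{6} = \left(- \frac{1}{6}\right) 2 = - \frac{1}{3}$)
$\left(a{\left(\left(13 + 14\right) + 2,-10 \right)} - 804\right) \left(-1436\right) = \left(- \frac{1}{3} - 804\right) \left(-1436\right) = \left(- \frac{2413}{3}\right) \left(-1436\right) = \frac{3465068}{3}$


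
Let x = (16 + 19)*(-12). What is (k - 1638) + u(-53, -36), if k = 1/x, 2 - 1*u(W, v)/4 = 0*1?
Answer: -684601/420 ≈ -1630.0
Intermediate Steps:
x = -420 (x = 35*(-12) = -420)
u(W, v) = 8 (u(W, v) = 8 - 0 = 8 - 4*0 = 8 + 0 = 8)
k = -1/420 (k = 1/(-420) = -1/420 ≈ -0.0023810)
(k - 1638) + u(-53, -36) = (-1/420 - 1638) + 8 = -687961/420 + 8 = -684601/420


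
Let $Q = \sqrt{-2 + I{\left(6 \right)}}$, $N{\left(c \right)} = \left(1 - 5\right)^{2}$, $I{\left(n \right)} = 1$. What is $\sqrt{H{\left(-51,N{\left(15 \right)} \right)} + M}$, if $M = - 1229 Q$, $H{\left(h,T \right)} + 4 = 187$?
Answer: $\sqrt{183 - 1229 i} \approx 26.698 - 23.017 i$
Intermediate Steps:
$N{\left(c \right)} = 16$ ($N{\left(c \right)} = \left(-4\right)^{2} = 16$)
$H{\left(h,T \right)} = 183$ ($H{\left(h,T \right)} = -4 + 187 = 183$)
$Q = i$ ($Q = \sqrt{-2 + 1} = \sqrt{-1} = i \approx 1.0 i$)
$M = - 1229 i \approx - 1229.0 i$
$\sqrt{H{\left(-51,N{\left(15 \right)} \right)} + M} = \sqrt{183 - 1229 i}$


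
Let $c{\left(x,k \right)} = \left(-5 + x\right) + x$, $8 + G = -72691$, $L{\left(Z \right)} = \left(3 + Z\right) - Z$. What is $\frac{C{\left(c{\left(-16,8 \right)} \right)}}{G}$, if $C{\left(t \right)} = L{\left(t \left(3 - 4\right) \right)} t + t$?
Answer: $\frac{148}{72699} \approx 0.0020358$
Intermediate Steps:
$L{\left(Z \right)} = 3$
$G = -72699$ ($G = -8 - 72691 = -72699$)
$c{\left(x,k \right)} = -5 + 2 x$
$C{\left(t \right)} = 4 t$ ($C{\left(t \right)} = 3 t + t = 4 t$)
$\frac{C{\left(c{\left(-16,8 \right)} \right)}}{G} = \frac{4 \left(-5 + 2 \left(-16\right)\right)}{-72699} = 4 \left(-5 - 32\right) \left(- \frac{1}{72699}\right) = 4 \left(-37\right) \left(- \frac{1}{72699}\right) = \left(-148\right) \left(- \frac{1}{72699}\right) = \frac{148}{72699}$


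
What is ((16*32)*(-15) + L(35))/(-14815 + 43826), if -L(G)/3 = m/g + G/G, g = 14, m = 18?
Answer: -53808/203077 ≈ -0.26496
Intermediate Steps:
L(G) = -48/7 (L(G) = -3*(18/14 + G/G) = -3*(18*(1/14) + 1) = -3*(9/7 + 1) = -3*16/7 = -48/7)
((16*32)*(-15) + L(35))/(-14815 + 43826) = ((16*32)*(-15) - 48/7)/(-14815 + 43826) = (512*(-15) - 48/7)/29011 = (-7680 - 48/7)*(1/29011) = -53808/7*1/29011 = -53808/203077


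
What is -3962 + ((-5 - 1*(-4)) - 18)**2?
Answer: -3601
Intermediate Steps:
-3962 + ((-5 - 1*(-4)) - 18)**2 = -3962 + ((-5 + 4) - 18)**2 = -3962 + (-1 - 18)**2 = -3962 + (-19)**2 = -3962 + 361 = -3601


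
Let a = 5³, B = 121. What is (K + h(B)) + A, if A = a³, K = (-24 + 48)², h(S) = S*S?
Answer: 1968342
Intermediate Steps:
h(S) = S²
K = 576 (K = 24² = 576)
a = 125
A = 1953125 (A = 125³ = 1953125)
(K + h(B)) + A = (576 + 121²) + 1953125 = (576 + 14641) + 1953125 = 15217 + 1953125 = 1968342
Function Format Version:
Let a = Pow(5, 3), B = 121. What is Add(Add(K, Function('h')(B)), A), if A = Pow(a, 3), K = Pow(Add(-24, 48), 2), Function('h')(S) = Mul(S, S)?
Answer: 1968342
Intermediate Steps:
Function('h')(S) = Pow(S, 2)
K = 576 (K = Pow(24, 2) = 576)
a = 125
A = 1953125 (A = Pow(125, 3) = 1953125)
Add(Add(K, Function('h')(B)), A) = Add(Add(576, Pow(121, 2)), 1953125) = Add(Add(576, 14641), 1953125) = Add(15217, 1953125) = 1968342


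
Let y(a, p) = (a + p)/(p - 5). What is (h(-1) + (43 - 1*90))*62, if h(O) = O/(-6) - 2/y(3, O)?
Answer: -7595/3 ≈ -2531.7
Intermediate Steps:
y(a, p) = (a + p)/(-5 + p)
h(O) = -O/6 - 2*(-5 + O)/(3 + O) (h(O) = O/(-6) - 2*(-5 + O)/(3 + O) = O*(-⅙) - 2*(-5 + O)/(3 + O) = -O/6 - 2*(-5 + O)/(3 + O))
(h(-1) + (43 - 1*90))*62 = ((60 - 1*(-1)² - 15*(-1))/(6*(3 - 1)) + (43 - 1*90))*62 = ((⅙)*(60 - 1*1 + 15)/2 + (43 - 90))*62 = ((⅙)*(½)*(60 - 1 + 15) - 47)*62 = ((⅙)*(½)*74 - 47)*62 = (37/6 - 47)*62 = -245/6*62 = -7595/3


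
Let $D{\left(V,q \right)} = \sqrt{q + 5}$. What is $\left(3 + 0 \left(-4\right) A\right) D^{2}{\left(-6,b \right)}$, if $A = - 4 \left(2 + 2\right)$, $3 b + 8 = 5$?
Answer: $12$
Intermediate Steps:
$b = -1$ ($b = - \frac{8}{3} + \frac{1}{3} \cdot 5 = - \frac{8}{3} + \frac{5}{3} = -1$)
$D{\left(V,q \right)} = \sqrt{5 + q}$
$A = -16$ ($A = \left(-4\right) 4 = -16$)
$\left(3 + 0 \left(-4\right) A\right) D^{2}{\left(-6,b \right)} = \left(3 + 0 \left(-4\right) \left(-16\right)\right) \left(\sqrt{5 - 1}\right)^{2} = \left(3 + 0 \left(-16\right)\right) \left(\sqrt{4}\right)^{2} = \left(3 + 0\right) 2^{2} = 3 \cdot 4 = 12$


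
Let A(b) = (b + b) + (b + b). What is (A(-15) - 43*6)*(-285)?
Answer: 90630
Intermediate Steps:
A(b) = 4*b (A(b) = 2*b + 2*b = 4*b)
(A(-15) - 43*6)*(-285) = (4*(-15) - 43*6)*(-285) = (-60 - 258)*(-285) = -318*(-285) = 90630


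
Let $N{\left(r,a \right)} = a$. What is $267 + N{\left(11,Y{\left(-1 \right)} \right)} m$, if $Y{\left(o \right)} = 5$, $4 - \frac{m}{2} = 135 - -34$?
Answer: $-1383$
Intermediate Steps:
$m = -330$ ($m = 8 - 2 \left(135 - -34\right) = 8 - 2 \left(135 + 34\right) = 8 - 338 = -330$)
$267 + N{\left(11,Y{\left(-1 \right)} \right)} m = 267 + 5 \left(-330\right) = 267 - 1650 = -1383$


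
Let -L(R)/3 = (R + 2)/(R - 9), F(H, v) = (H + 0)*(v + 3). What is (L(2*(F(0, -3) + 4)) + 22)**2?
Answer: 2704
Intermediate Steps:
F(H, v) = H*(3 + v)
L(R) = -3*(2 + R)/(-9 + R) (L(R) = -3*(R + 2)/(R - 9) = -3*(2 + R)/(-9 + R))
(L(2*(F(0, -3) + 4)) + 22)**2 = (3*(-2 - 2*(0*(3 - 3) + 4))/(-9 + 2*(0*(3 - 3) + 4)) + 22)**2 = (3*(-2 - 2*(0*0 + 4))/(-9 + 2*(0*0 + 4)) + 22)**2 = (3*(-2 - 2*(0 + 4))/(-9 + 2*(0 + 4)) + 22)**2 = (3*(-2 - 2*4)/(-9 + 2*4) + 22)**2 = (3*(-2 - 1*8)/(-9 + 8) + 22)**2 = (3*(-2 - 8)/(-1) + 22)**2 = (3*(-1)*(-10) + 22)**2 = (30 + 22)**2 = 52**2 = 2704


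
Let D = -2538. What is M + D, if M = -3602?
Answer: -6140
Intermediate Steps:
M + D = -3602 - 2538 = -6140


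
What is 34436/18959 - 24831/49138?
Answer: 1221345239/931607342 ≈ 1.3110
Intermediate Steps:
34436/18959 - 24831/49138 = 1221345239/931607342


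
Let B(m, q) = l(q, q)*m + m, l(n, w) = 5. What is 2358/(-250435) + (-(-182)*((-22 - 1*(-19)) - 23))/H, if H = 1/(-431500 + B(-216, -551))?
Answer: 512888543939962/250435 ≈ 2.0480e+9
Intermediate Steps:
B(m, q) = 6*m (B(m, q) = 5*m + m = 6*m)
H = -1/432796 (H = 1/(-431500 + 6*(-216)) = 1/(-431500 - 1296) = 1/(-432796) = -1/432796 ≈ -2.3106e-6)
2358/(-250435) + (-(-182)*((-22 - 1*(-19)) - 23))/H = 2358/(-250435) + (-(-182)*((-22 - 1*(-19)) - 23))/(-1/432796) = 2358*(-1/250435) - (-182)*((-22 + 19) - 23)*(-432796) = -2358/250435 - (-182)*(-3 - 23)*(-432796) = -2358/250435 - (-182)*(-26)*(-432796) = -2358/250435 - 7*676*(-432796) = -2358/250435 - 4732*(-432796) = -2358/250435 + 2047990672 = 512888543939962/250435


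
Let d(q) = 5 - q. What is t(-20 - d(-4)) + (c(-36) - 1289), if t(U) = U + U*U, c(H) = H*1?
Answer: -513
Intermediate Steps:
c(H) = H
t(U) = U + U²
t(-20 - d(-4)) + (c(-36) - 1289) = (-20 - (5 - 1*(-4)))*(1 + (-20 - (5 - 1*(-4)))) + (-36 - 1289) = (-20 - (5 + 4))*(1 + (-20 - (5 + 4))) - 1325 = (-20 - 1*9)*(1 + (-20 - 1*9)) - 1325 = (-20 - 9)*(1 + (-20 - 9)) - 1325 = -29*(1 - 29) - 1325 = -29*(-28) - 1325 = 812 - 1325 = -513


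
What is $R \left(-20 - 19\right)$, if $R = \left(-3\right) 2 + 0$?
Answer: $234$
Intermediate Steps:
$R = -6$ ($R = -6 + 0 = -6$)
$R \left(-20 - 19\right) = - 6 \left(-20 - 19\right) = \left(-6\right) \left(-39\right) = 234$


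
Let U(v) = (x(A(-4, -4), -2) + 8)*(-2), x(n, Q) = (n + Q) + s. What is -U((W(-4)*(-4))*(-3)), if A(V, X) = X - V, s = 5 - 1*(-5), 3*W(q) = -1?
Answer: 32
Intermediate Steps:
W(q) = -⅓ (W(q) = (⅓)*(-1) = -⅓)
s = 10 (s = 5 + 5 = 10)
x(n, Q) = 10 + Q + n (x(n, Q) = (n + Q) + 10 = (Q + n) + 10 = 10 + Q + n)
U(v) = -32 (U(v) = ((10 - 2 + (-4 - 1*(-4))) + 8)*(-2) = ((10 - 2 + (-4 + 4)) + 8)*(-2) = ((10 - 2 + 0) + 8)*(-2) = (8 + 8)*(-2) = 16*(-2) = -32)
-U((W(-4)*(-4))*(-3)) = -1*(-32) = 32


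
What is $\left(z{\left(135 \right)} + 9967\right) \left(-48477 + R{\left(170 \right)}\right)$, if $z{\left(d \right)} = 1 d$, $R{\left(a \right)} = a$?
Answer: $-487997314$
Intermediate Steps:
$z{\left(d \right)} = d$
$\left(z{\left(135 \right)} + 9967\right) \left(-48477 + R{\left(170 \right)}\right) = \left(135 + 9967\right) \left(-48477 + 170\right) = 10102 \left(-48307\right) = -487997314$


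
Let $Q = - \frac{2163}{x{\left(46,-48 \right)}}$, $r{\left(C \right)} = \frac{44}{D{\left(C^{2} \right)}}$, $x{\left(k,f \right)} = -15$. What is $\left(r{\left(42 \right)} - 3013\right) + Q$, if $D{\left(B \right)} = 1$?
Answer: $- \frac{14124}{5} \approx -2824.8$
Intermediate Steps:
$r{\left(C \right)} = 44$ ($r{\left(C \right)} = \frac{44}{1} = 44 \cdot 1 = 44$)
$Q = \frac{721}{5}$ ($Q = - \frac{2163}{-15} = \left(-2163\right) \left(- \frac{1}{15}\right) = \frac{721}{5} \approx 144.2$)
$\left(r{\left(42 \right)} - 3013\right) + Q = \left(44 - 3013\right) + \frac{721}{5} = -2969 + \frac{721}{5} = - \frac{14124}{5}$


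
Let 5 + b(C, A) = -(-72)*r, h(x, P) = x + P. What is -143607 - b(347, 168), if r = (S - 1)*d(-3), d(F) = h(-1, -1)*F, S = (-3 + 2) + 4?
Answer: -144466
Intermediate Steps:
S = 3 (S = -1 + 4 = 3)
h(x, P) = P + x
d(F) = -2*F (d(F) = (-1 - 1)*F = -2*F)
r = 12 (r = (3 - 1)*(-2*(-3)) = 2*6 = 12)
b(C, A) = 859 (b(C, A) = -5 - (-72)*12 = -5 - 72*(-12) = -5 + 864 = 859)
-143607 - b(347, 168) = -143607 - 1*859 = -143607 - 859 = -144466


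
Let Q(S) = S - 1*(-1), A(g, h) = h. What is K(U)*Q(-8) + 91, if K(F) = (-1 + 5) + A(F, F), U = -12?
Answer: 147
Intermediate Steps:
Q(S) = 1 + S (Q(S) = S + 1 = 1 + S)
K(F) = 4 + F (K(F) = (-1 + 5) + F = 4 + F)
K(U)*Q(-8) + 91 = (4 - 12)*(1 - 8) + 91 = -8*(-7) + 91 = 56 + 91 = 147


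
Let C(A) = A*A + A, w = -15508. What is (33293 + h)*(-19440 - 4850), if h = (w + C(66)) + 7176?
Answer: -713713070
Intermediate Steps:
C(A) = A + A² (C(A) = A² + A = A + A²)
h = -3910 (h = (-15508 + 66*(1 + 66)) + 7176 = (-15508 + 66*67) + 7176 = (-15508 + 4422) + 7176 = -11086 + 7176 = -3910)
(33293 + h)*(-19440 - 4850) = (33293 - 3910)*(-19440 - 4850) = 29383*(-24290) = -713713070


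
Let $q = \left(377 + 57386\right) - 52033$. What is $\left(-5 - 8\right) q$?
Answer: $-74490$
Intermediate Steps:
$q = 5730$ ($q = 57763 - 52033 = 5730$)
$\left(-5 - 8\right) q = \left(-5 - 8\right) 5730 = \left(-13\right) 5730 = -74490$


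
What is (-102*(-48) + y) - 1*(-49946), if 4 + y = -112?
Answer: 54726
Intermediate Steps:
y = -116 (y = -4 - 112 = -116)
(-102*(-48) + y) - 1*(-49946) = (-102*(-48) - 116) - 1*(-49946) = (4896 - 116) + 49946 = 4780 + 49946 = 54726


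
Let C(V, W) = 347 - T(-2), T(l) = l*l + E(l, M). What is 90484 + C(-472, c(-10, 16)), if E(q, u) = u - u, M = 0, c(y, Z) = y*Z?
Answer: 90827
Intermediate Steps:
c(y, Z) = Z*y
E(q, u) = 0
T(l) = l² (T(l) = l*l + 0 = l² + 0 = l²)
C(V, W) = 343 (C(V, W) = 347 - 1*(-2)² = 347 - 1*4 = 347 - 4 = 343)
90484 + C(-472, c(-10, 16)) = 90484 + 343 = 90827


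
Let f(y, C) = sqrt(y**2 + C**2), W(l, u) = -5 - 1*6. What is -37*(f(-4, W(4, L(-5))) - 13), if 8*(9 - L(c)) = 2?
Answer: 481 - 37*sqrt(137) ≈ 47.926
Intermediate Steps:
L(c) = 35/4 (L(c) = 9 - 1/8*2 = 9 - 1/4 = 35/4)
W(l, u) = -11 (W(l, u) = -5 - 6 = -11)
f(y, C) = sqrt(C**2 + y**2)
-37*(f(-4, W(4, L(-5))) - 13) = -37*(sqrt((-11)**2 + (-4)**2) - 13) = -37*(sqrt(121 + 16) - 13) = -37*(sqrt(137) - 13) = -37*(-13 + sqrt(137)) = 481 - 37*sqrt(137)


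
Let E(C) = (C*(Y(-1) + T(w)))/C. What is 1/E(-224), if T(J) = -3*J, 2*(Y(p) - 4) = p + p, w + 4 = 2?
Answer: 1/9 ≈ 0.11111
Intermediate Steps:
w = -2 (w = -4 + 2 = -2)
Y(p) = 4 + p (Y(p) = 4 + (p + p)/2 = 4 + (2*p)/2 = 4 + p)
E(C) = 9 (E(C) = (C*((4 - 1) - 3*(-2)))/C = (C*(3 + 6))/C = (C*9)/C = (9*C)/C = 9)
1/E(-224) = 1/9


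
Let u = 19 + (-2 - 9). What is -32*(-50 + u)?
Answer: 1344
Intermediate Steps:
u = 8 (u = 19 - 11 = 8)
-32*(-50 + u) = -32*(-50 + 8) = -32*(-42) = 1344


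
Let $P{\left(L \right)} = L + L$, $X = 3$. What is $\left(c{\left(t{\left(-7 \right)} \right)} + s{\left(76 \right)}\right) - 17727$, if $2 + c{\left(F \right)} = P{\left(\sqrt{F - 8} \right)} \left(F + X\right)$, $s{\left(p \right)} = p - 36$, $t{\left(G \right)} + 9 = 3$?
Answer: $-17689 - 6 i \sqrt{14} \approx -17689.0 - 22.45 i$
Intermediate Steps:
$P{\left(L \right)} = 2 L$
$t{\left(G \right)} = -6$ ($t{\left(G \right)} = -9 + 3 = -6$)
$s{\left(p \right)} = -36 + p$ ($s{\left(p \right)} = p - 36 = -36 + p$)
$c{\left(F \right)} = -2 + 2 \sqrt{-8 + F} \left(3 + F\right)$ ($c{\left(F \right)} = -2 + 2 \sqrt{F - 8} \left(F + 3\right) = -2 + 2 \sqrt{-8 + F} \left(3 + F\right)$)
$\left(c{\left(t{\left(-7 \right)} \right)} + s{\left(76 \right)}\right) - 17727 = \left(\left(-2 + 6 \sqrt{-8 - 6} + 2 \left(-6\right) \sqrt{-8 - 6}\right) + \left(-36 + 76\right)\right) - 17727 = \left(\left(-2 + 6 \sqrt{-14} + 2 \left(-6\right) \sqrt{-14}\right) + 40\right) - 17727 = \left(\left(-2 + 6 i \sqrt{14} + 2 \left(-6\right) i \sqrt{14}\right) + 40\right) - 17727 = \left(\left(-2 + 6 i \sqrt{14} - 12 i \sqrt{14}\right) + 40\right) - 17727 = \left(\left(-2 - 6 i \sqrt{14}\right) + 40\right) - 17727 = \left(38 - 6 i \sqrt{14}\right) - 17727 = -17689 - 6 i \sqrt{14}$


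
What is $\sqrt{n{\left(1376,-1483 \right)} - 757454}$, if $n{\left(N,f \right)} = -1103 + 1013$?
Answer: $2 i \sqrt{189386} \approx 870.37 i$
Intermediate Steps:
$n{\left(N,f \right)} = -90$
$\sqrt{n{\left(1376,-1483 \right)} - 757454} = \sqrt{-90 - 757454} = \sqrt{-757544} = 2 i \sqrt{189386}$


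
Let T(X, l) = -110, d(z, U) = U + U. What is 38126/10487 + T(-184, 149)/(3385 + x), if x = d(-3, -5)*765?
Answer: 32752192/8945411 ≈ 3.6613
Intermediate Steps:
d(z, U) = 2*U
x = -7650 (x = (2*(-5))*765 = -10*765 = -7650)
38126/10487 + T(-184, 149)/(3385 + x) = 38126/10487 - 110/(3385 - 7650) = 38126*(1/10487) - 110/(-4265) = 38126/10487 - 110*(-1/4265) = 38126/10487 + 22/853 = 32752192/8945411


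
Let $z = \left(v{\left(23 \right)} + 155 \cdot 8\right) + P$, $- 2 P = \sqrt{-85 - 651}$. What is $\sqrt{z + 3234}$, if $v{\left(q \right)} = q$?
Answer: $\sqrt{4497 - 2 i \sqrt{46}} \approx 67.06 - 0.101 i$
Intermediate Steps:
$P = - 2 i \sqrt{46}$ ($P = - \frac{\sqrt{-85 - 651}}{2} = - \frac{\sqrt{-736}}{2} = - \frac{4 i \sqrt{46}}{2} = - 2 i \sqrt{46} \approx - 13.565 i$)
$z = 1263 - 2 i \sqrt{46}$ ($z = \left(23 + 155 \cdot 8\right) - 2 i \sqrt{46} = \left(23 + 1240\right) - 2 i \sqrt{46} = 1263 - 2 i \sqrt{46} \approx 1263.0 - 13.565 i$)
$\sqrt{z + 3234} = \sqrt{\left(1263 - 2 i \sqrt{46}\right) + 3234} = \sqrt{4497 - 2 i \sqrt{46}}$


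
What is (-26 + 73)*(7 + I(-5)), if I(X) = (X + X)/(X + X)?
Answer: 376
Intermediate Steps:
I(X) = 1 (I(X) = (2*X)/((2*X)) = (2*X)*(1/(2*X)) = 1)
(-26 + 73)*(7 + I(-5)) = (-26 + 73)*(7 + 1) = 47*8 = 376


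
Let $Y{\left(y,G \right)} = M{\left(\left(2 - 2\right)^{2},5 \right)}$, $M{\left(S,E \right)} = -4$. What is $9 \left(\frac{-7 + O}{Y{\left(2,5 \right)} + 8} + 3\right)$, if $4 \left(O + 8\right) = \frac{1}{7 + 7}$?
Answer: $- \frac{1503}{224} \approx -6.7098$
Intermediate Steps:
$Y{\left(y,G \right)} = -4$
$O = - \frac{447}{56}$ ($O = -8 + \frac{1}{4 \left(7 + 7\right)} = -8 + \frac{1}{4 \cdot 14} = -8 + \frac{1}{4} \cdot \frac{1}{14} = -8 + \frac{1}{56} = - \frac{447}{56} \approx -7.9821$)
$9 \left(\frac{-7 + O}{Y{\left(2,5 \right)} + 8} + 3\right) = 9 \left(\frac{-7 - \frac{447}{56}}{-4 + 8} + 3\right) = 9 \left(- \frac{839}{56 \cdot 4} + 3\right) = 9 \left(\left(- \frac{839}{56}\right) \frac{1}{4} + 3\right) = 9 \left(- \frac{839}{224} + 3\right) = 9 \left(- \frac{167}{224}\right) = - \frac{1503}{224}$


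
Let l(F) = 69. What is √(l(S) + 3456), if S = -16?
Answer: 5*√141 ≈ 59.372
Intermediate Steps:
√(l(S) + 3456) = √(69 + 3456) = √3525 = 5*√141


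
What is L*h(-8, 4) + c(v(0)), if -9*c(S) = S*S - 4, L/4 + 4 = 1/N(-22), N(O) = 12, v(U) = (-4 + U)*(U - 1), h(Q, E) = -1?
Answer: 43/3 ≈ 14.333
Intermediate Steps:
v(U) = (-1 + U)*(-4 + U) (v(U) = (-4 + U)*(-1 + U) = (-1 + U)*(-4 + U))
L = -47/3 (L = -16 + 4/12 = -16 + 4*(1/12) = -16 + ⅓ = -47/3 ≈ -15.667)
c(S) = 4/9 - S²/9 (c(S) = -(S*S - 4)/9 = -(S² - 4)/9 = -(-4 + S²)/9 = 4/9 - S²/9)
L*h(-8, 4) + c(v(0)) = -47/3*(-1) + (4/9 - (4 + 0² - 5*0)²/9) = 47/3 + (4/9 - (4 + 0 + 0)²/9) = 47/3 + (4/9 - ⅑*4²) = 47/3 + (4/9 - ⅑*16) = 47/3 + (4/9 - 16/9) = 47/3 - 4/3 = 43/3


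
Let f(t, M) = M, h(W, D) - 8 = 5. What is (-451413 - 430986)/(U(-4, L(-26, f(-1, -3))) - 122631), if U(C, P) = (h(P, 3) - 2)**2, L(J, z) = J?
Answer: 882399/122510 ≈ 7.2027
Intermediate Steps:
h(W, D) = 13 (h(W, D) = 8 + 5 = 13)
U(C, P) = 121 (U(C, P) = (13 - 2)**2 = 11**2 = 121)
(-451413 - 430986)/(U(-4, L(-26, f(-1, -3))) - 122631) = (-451413 - 430986)/(121 - 122631) = -882399/(-122510) = -882399*(-1/122510) = 882399/122510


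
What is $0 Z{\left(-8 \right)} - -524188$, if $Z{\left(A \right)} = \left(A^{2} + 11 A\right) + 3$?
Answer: $524188$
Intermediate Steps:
$Z{\left(A \right)} = 3 + A^{2} + 11 A$
$0 Z{\left(-8 \right)} - -524188 = 0 \left(3 + \left(-8\right)^{2} + 11 \left(-8\right)\right) - -524188 = 0 \left(3 + 64 - 88\right) + 524188 = 0 \left(-21\right) + 524188 = 0 + 524188 = 524188$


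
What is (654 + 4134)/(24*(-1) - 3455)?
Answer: -684/497 ≈ -1.3763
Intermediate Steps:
(654 + 4134)/(24*(-1) - 3455) = 4788/(-24 - 3455) = 4788/(-3479) = 4788*(-1/3479) = -684/497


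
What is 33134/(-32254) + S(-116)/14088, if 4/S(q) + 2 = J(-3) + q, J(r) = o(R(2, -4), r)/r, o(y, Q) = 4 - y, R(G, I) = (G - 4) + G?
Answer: -6962993691/6778049084 ≈ -1.0273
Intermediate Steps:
R(G, I) = -4 + 2*G (R(G, I) = (-4 + G) + G = -4 + 2*G)
J(r) = 4/r (J(r) = (4 - (-4 + 2*2))/r = (4 - (-4 + 4))/r = (4 - 1*0)/r = (4 + 0)/r = 4/r)
S(q) = 4/(-10/3 + q) (S(q) = 4/(-2 + (4/(-3) + q)) = 4/(-2 + (4*(-⅓) + q)) = 4/(-2 + (-4/3 + q)) = 4/(-10/3 + q))
33134/(-32254) + S(-116)/14088 = 33134/(-32254) + (12/(-10 + 3*(-116)))/14088 = 33134*(-1/32254) + (12/(-10 - 348))*(1/14088) = -16567/16127 + (12/(-358))*(1/14088) = -16567/16127 + (12*(-1/358))*(1/14088) = -16567/16127 - 6/179*1/14088 = -16567/16127 - 1/420292 = -6962993691/6778049084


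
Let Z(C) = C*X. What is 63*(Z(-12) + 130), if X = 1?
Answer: 7434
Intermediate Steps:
Z(C) = C (Z(C) = C*1 = C)
63*(Z(-12) + 130) = 63*(-12 + 130) = 63*118 = 7434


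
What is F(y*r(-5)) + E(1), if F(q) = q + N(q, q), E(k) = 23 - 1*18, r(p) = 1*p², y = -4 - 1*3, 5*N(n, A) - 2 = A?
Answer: -1023/5 ≈ -204.60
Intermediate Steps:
N(n, A) = ⅖ + A/5
y = -7 (y = -4 - 3 = -7)
r(p) = p²
E(k) = 5 (E(k) = 23 - 18 = 5)
F(q) = ⅖ + 6*q/5 (F(q) = q + (⅖ + q/5) = ⅖ + 6*q/5)
F(y*r(-5)) + E(1) = (⅖ + 6*(-7*(-5)²)/5) + 5 = (⅖ + 6*(-7*25)/5) + 5 = (⅖ + (6/5)*(-175)) + 5 = (⅖ - 210) + 5 = -1048/5 + 5 = -1023/5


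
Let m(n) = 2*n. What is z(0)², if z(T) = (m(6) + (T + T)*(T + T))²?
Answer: 20736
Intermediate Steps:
z(T) = (12 + 4*T²)² (z(T) = (2*6 + (T + T)*(T + T))² = (12 + (2*T)*(2*T))² = (12 + 4*T²)²)
z(0)² = (16*(3 + 0²)²)² = (16*(3 + 0)²)² = (16*3²)² = (16*9)² = 144² = 20736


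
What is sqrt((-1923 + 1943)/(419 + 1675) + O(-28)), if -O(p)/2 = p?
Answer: sqrt(61398174)/1047 ≈ 7.4840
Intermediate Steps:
O(p) = -2*p
sqrt((-1923 + 1943)/(419 + 1675) + O(-28)) = sqrt((-1923 + 1943)/(419 + 1675) - 2*(-28)) = sqrt(20/2094 + 56) = sqrt(20*(1/2094) + 56) = sqrt(10/1047 + 56) = sqrt(58642/1047) = sqrt(61398174)/1047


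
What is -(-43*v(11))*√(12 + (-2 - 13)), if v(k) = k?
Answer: 473*I*√3 ≈ 819.26*I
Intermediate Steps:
-(-43*v(11))*√(12 + (-2 - 13)) = -(-43*11)*√(12 + (-2 - 13)) = -(-473)*√(12 - 15) = -(-473)*√(-3) = -(-473)*I*√3 = 473*I*√3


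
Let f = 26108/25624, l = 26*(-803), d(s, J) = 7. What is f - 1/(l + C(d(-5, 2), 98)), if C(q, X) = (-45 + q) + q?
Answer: 136479449/133943054 ≈ 1.0189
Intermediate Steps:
l = -20878
f = 6527/6406 (f = 26108*(1/25624) = 6527/6406 ≈ 1.0189)
C(q, X) = -45 + 2*q
f - 1/(l + C(d(-5, 2), 98)) = 6527/6406 - 1/(-20878 + (-45 + 2*7)) = 6527/6406 - 1/(-20878 + (-45 + 14)) = 6527/6406 - 1/(-20878 - 31) = 6527/6406 - 1/(-20909) = 6527/6406 - 1*(-1/20909) = 6527/6406 + 1/20909 = 136479449/133943054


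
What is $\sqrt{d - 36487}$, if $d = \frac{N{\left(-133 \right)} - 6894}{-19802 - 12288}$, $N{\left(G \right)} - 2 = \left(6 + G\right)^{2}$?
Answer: $\frac{i \sqrt{37573445080030}}{32090} \approx 191.02 i$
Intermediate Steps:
$N{\left(G \right)} = 2 + \left(6 + G\right)^{2}$
$d = - \frac{9237}{32090}$ ($d = \frac{\left(2 + \left(6 - 133\right)^{2}\right) - 6894}{-19802 - 12288} = \frac{\left(2 + \left(-127\right)^{2}\right) - 6894}{-32090} = \left(\left(2 + 16129\right) - 6894\right) \left(- \frac{1}{32090}\right) = \left(16131 - 6894\right) \left(- \frac{1}{32090}\right) = 9237 \left(- \frac{1}{32090}\right) = - \frac{9237}{32090} \approx -0.28785$)
$\sqrt{d - 36487} = \sqrt{- \frac{9237}{32090} - 36487} = \sqrt{- \frac{1170877067}{32090}} = \frac{i \sqrt{37573445080030}}{32090}$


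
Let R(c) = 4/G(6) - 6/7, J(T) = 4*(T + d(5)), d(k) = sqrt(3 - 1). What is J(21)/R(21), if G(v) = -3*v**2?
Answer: -15876/169 - 756*sqrt(2)/169 ≈ -100.27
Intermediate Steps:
d(k) = sqrt(2)
J(T) = 4*T + 4*sqrt(2) (J(T) = 4*(T + sqrt(2)) = 4*T + 4*sqrt(2))
R(c) = -169/189 (R(c) = 4/((-3*6**2)) - 6/7 = 4/((-3*36)) - 6*1/7 = 4/(-108) - 6/7 = 4*(-1/108) - 6/7 = -1/27 - 6/7 = -169/189)
J(21)/R(21) = (4*21 + 4*sqrt(2))/(-169/189) = (84 + 4*sqrt(2))*(-189/169) = -15876/169 - 756*sqrt(2)/169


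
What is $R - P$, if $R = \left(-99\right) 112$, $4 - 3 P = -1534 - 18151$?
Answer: $-17651$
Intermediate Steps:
$P = 6563$ ($P = \frac{4}{3} - \frac{-1534 - 18151}{3} = \frac{4}{3} - - \frac{19685}{3} = \frac{4}{3} + \frac{19685}{3} = 6563$)
$R = -11088$
$R - P = -11088 - 6563 = -17651$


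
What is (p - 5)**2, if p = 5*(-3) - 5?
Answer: 625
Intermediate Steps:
p = -20 (p = -15 - 5 = -20)
(p - 5)**2 = (-20 - 5)**2 = (-25)**2 = 625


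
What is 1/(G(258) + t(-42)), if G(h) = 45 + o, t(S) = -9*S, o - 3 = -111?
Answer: 1/315 ≈ 0.0031746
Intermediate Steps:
o = -108 (o = 3 - 111 = -108)
G(h) = -63 (G(h) = 45 - 108 = -63)
1/(G(258) + t(-42)) = 1/(-63 - 9*(-42)) = 1/(-63 + 378) = 1/315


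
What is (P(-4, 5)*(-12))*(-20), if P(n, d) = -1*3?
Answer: -720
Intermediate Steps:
P(n, d) = -3
(P(-4, 5)*(-12))*(-20) = -3*(-12)*(-20) = 36*(-20) = -720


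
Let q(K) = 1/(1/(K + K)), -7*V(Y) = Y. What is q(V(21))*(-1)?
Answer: 6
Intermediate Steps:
V(Y) = -Y/7
q(K) = 2*K (q(K) = 1/(1/(2*K)) = 2*K)
q(V(21))*(-1) = (2*(-1/7*21))*(-1) = (2*(-3))*(-1) = -6*(-1) = 6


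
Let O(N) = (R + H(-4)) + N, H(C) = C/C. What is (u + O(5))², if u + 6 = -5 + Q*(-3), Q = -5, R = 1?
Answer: 121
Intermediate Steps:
H(C) = 1
O(N) = 2 + N (O(N) = (1 + 1) + N = 2 + N)
u = 4 (u = -6 + (-5 - 5*(-3)) = -6 + (-5 + 15) = -6 + 10 = 4)
(u + O(5))² = (4 + (2 + 5))² = (4 + 7)² = 11² = 121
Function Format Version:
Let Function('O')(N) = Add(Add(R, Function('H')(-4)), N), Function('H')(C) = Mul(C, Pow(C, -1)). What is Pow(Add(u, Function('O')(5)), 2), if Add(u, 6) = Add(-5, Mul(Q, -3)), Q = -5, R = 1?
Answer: 121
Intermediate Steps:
Function('H')(C) = 1
Function('O')(N) = Add(2, N) (Function('O')(N) = Add(Add(1, 1), N) = Add(2, N))
u = 4 (u = Add(-6, Add(-5, Mul(-5, -3))) = Add(-6, Add(-5, 15)) = Add(-6, 10) = 4)
Pow(Add(u, Function('O')(5)), 2) = Pow(Add(4, Add(2, 5)), 2) = Pow(Add(4, 7), 2) = Pow(11, 2) = 121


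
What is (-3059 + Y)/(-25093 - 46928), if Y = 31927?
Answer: -28868/72021 ≈ -0.40083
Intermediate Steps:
(-3059 + Y)/(-25093 - 46928) = (-3059 + 31927)/(-25093 - 46928) = 28868/(-72021) = 28868*(-1/72021) = -28868/72021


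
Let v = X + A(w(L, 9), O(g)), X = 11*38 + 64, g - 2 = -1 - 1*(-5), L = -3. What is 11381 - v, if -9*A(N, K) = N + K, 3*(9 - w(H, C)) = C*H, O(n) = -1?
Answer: 98108/9 ≈ 10901.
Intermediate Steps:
g = 6 (g = 2 + (-1 - 1*(-5)) = 2 + (-1 + 5) = 2 + 4 = 6)
w(H, C) = 9 - C*H/3
A(N, K) = -K/9 - N/9 (A(N, K) = -(N + K)/9 = -(K + N)/9 = -K/9 - N/9)
X = 482 (X = 418 + 64 = 482)
v = 4321/9 (v = 482 + (-⅑*(-1) - (9 - ⅓*9*(-3))/9) = 482 + (⅑ - (9 + 9)/9) = 482 + (⅑ - ⅑*18) = 482 + (⅑ - 2) = 482 - 17/9 = 4321/9 ≈ 480.11)
11381 - v = 11381 - 1*4321/9 = 11381 - 4321/9 = 98108/9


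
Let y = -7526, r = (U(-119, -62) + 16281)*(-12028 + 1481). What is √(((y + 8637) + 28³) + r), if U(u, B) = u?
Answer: I*√170437551 ≈ 13055.0*I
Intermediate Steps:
r = -170460614 (r = (-119 + 16281)*(-12028 + 1481) = 16162*(-10547) = -170460614)
√(((y + 8637) + 28³) + r) = √(((-7526 + 8637) + 28³) - 170460614) = √((1111 + 21952) - 170460614) = √(23063 - 170460614) = √(-170437551) = I*√170437551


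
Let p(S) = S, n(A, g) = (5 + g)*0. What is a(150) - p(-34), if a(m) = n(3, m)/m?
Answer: 34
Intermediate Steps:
n(A, g) = 0
a(m) = 0 (a(m) = 0/m = 0)
a(150) - p(-34) = 0 - 1*(-34) = 0 + 34 = 34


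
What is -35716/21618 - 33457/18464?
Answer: -691366825/199577376 ≈ -3.4642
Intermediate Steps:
-35716/21618 - 33457/18464 = -35716*1/21618 - 33457*1/18464 = -17858/10809 - 33457/18464 = -691366825/199577376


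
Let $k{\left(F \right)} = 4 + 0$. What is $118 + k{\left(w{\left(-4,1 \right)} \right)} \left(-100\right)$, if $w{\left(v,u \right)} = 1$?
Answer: $-282$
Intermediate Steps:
$k{\left(F \right)} = 4$
$118 + k{\left(w{\left(-4,1 \right)} \right)} \left(-100\right) = 118 + 4 \left(-100\right) = 118 - 400 = -282$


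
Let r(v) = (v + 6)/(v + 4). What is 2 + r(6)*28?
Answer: 178/5 ≈ 35.600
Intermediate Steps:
r(v) = (6 + v)/(4 + v)
2 + r(6)*28 = 2 + ((6 + 6)/(4 + 6))*28 = 2 + (12/10)*28 = 2 + ((⅒)*12)*28 = 2 + (6/5)*28 = 2 + 168/5 = 178/5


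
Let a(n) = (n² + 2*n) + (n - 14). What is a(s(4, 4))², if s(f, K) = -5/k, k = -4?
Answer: 19321/256 ≈ 75.473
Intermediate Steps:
s(f, K) = 5/4 (s(f, K) = -5/(-4) = -5*(-¼) = 5/4)
a(n) = -14 + n² + 3*n (a(n) = (n² + 2*n) + (-14 + n) = -14 + n² + 3*n)
a(s(4, 4))² = (-14 + (5/4)² + 3*(5/4))² = (-14 + 25/16 + 15/4)² = (-139/16)² = 19321/256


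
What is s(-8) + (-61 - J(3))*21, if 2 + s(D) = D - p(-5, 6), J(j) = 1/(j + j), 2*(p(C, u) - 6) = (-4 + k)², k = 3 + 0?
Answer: -1301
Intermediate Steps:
k = 3
p(C, u) = 13/2 (p(C, u) = 6 + (-4 + 3)²/2 = 6 + (½)*(-1)² = 6 + (½)*1 = 6 + ½ = 13/2)
J(j) = 1/(2*j)
s(D) = -17/2 + D (s(D) = -2 + (D - 1*13/2) = -2 + (D - 13/2) = -2 + (-13/2 + D) = -17/2 + D)
s(-8) + (-61 - J(3))*21 = (-17/2 - 8) + (-61 - 1/(2*3))*21 = -33/2 + (-61 - 1/(2*3))*21 = -33/2 + (-61 - 1*⅙)*21 = -33/2 + (-61 - ⅙)*21 = -33/2 - 367/6*21 = -33/2 - 2569/2 = -1301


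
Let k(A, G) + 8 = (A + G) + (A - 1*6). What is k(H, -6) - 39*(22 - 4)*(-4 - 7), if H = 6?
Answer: 7714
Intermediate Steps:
k(A, G) = -14 + G + 2*A (k(A, G) = -8 + ((A + G) + (A - 1*6)) = -8 + ((A + G) + (A - 6)) = -8 + ((A + G) + (-6 + A)) = -8 + (-6 + G + 2*A) = -14 + G + 2*A)
k(H, -6) - 39*(22 - 4)*(-4 - 7) = (-14 - 6 + 2*6) - 39*(22 - 4)*(-4 - 7) = (-14 - 6 + 12) - 702*(-11) = -8 - 39*(-198) = -8 + 7722 = 7714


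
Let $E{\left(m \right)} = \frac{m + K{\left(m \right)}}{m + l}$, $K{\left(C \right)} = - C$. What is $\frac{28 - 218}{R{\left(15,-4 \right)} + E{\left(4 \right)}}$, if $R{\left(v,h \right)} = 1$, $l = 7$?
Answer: $-190$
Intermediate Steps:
$E{\left(m \right)} = 0$ ($E{\left(m \right)} = \frac{m - m}{m + 7} = \frac{0}{7 + m} = 0$)
$\frac{28 - 218}{R{\left(15,-4 \right)} + E{\left(4 \right)}} = \frac{28 - 218}{1 + 0} = - \frac{190}{1} = \left(-190\right) 1 = -190$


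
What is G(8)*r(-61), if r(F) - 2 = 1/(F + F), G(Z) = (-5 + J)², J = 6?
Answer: 243/122 ≈ 1.9918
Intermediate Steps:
G(Z) = 1 (G(Z) = (-5 + 6)² = 1² = 1)
r(F) = 2 + 1/(2*F) (r(F) = 2 + 1/(F + F) = 2 + 1/(2*F))
G(8)*r(-61) = 1*(2 + (½)/(-61)) = 1*(2 + (½)*(-1/61)) = 1*(2 - 1/122) = 1*(243/122) = 243/122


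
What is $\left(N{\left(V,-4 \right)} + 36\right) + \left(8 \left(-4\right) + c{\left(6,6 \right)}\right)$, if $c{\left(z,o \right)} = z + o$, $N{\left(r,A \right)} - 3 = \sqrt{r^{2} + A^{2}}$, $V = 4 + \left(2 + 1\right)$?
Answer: $19 + \sqrt{65} \approx 27.062$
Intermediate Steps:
$V = 7$ ($V = 4 + 3 = 7$)
$N{\left(r,A \right)} = 3 + \sqrt{A^{2} + r^{2}}$ ($N{\left(r,A \right)} = 3 + \sqrt{r^{2} + A^{2}} = 3 + \sqrt{A^{2} + r^{2}}$)
$c{\left(z,o \right)} = o + z$
$\left(N{\left(V,-4 \right)} + 36\right) + \left(8 \left(-4\right) + c{\left(6,6 \right)}\right) = \left(\left(3 + \sqrt{\left(-4\right)^{2} + 7^{2}}\right) + 36\right) + \left(8 \left(-4\right) + \left(6 + 6\right)\right) = \left(\left(3 + \sqrt{16 + 49}\right) + 36\right) + \left(-32 + 12\right) = \left(\left(3 + \sqrt{65}\right) + 36\right) - 20 = \left(39 + \sqrt{65}\right) - 20 = 19 + \sqrt{65}$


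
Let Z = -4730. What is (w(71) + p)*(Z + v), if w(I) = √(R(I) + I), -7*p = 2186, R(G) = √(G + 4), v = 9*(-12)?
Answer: 10575868/7 - 4838*√(71 + 5*√3) ≈ 1.4677e+6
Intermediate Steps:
v = -108
R(G) = √(4 + G)
p = -2186/7 (p = -⅐*2186 = -2186/7 ≈ -312.29)
w(I) = √(I + √(4 + I)) (w(I) = √(√(4 + I) + I) = √(I + √(4 + I)))
(w(71) + p)*(Z + v) = (√(71 + √(4 + 71)) - 2186/7)*(-4730 - 108) = (√(71 + √75) - 2186/7)*(-4838) = (√(71 + 5*√3) - 2186/7)*(-4838) = (-2186/7 + √(71 + 5*√3))*(-4838) = 10575868/7 - 4838*√(71 + 5*√3)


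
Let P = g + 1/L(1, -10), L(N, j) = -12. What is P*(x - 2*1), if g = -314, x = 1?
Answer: 3769/12 ≈ 314.08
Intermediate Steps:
P = -3769/12 (P = -314 + 1/(-12) = -314 - 1/12 = -3769/12 ≈ -314.08)
P*(x - 2*1) = -3769*(1 - 2*1)/12 = -3769*(1 - 2)/12 = -3769/12*(-1) = 3769/12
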